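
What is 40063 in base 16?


Divide by 16 repeatedly:
40063 ÷ 16 = 2503 remainder 15 (F)
2503 ÷ 16 = 156 remainder 7 (7)
156 ÷ 16 = 9 remainder 12 (C)
9 ÷ 16 = 0 remainder 9 (9)
Reading remainders bottom-up:
= 0x9C7F


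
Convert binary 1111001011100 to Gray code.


Binary: 1111001011100
Gray code: G = B XOR (B >> 1)
B >> 1 = 0111100101110
1111001011100 XOR 0111100101110:
  1 XOR 0 = 1
  1 XOR 1 = 0
  1 XOR 1 = 0
  1 XOR 1 = 0
  0 XOR 1 = 1
  0 XOR 0 = 0
  1 XOR 0 = 1
  0 XOR 1 = 1
  1 XOR 0 = 1
  1 XOR 1 = 0
  1 XOR 1 = 0
  0 XOR 1 = 1
  0 XOR 0 = 0
= 1000101110010


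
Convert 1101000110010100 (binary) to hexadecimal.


Group into 4-bit nibbles: 1101000110010100
  1101 = D
  0001 = 1
  1001 = 9
  0100 = 4
= 0xD194


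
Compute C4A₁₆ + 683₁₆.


Align and add column by column (LSB to MSB, each column mod 16 with carry):
  0C4A
+ 0683
  ----
  col 0: A(10) + 3(3) + 0 (carry in) = 13 → D(13), carry out 0
  col 1: 4(4) + 8(8) + 0 (carry in) = 12 → C(12), carry out 0
  col 2: C(12) + 6(6) + 0 (carry in) = 18 → 2(2), carry out 1
  col 3: 0(0) + 0(0) + 1 (carry in) = 1 → 1(1), carry out 0
Reading digits MSB→LSB: 12CD
Strip leading zeros: 12CD
= 0x12CD


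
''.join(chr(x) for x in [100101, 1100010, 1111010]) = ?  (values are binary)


Codes (binary): 100101 1100010 1111010
Per-code ASCII lookup:
  100101 = 37  (special character) → '%'
  1100010 = 98  (range 97-122: lowercase, 98 - 97 = 1) → 'b'
  1111010 = 122  (range 97-122: lowercase, 122 - 97 = 25) → 'z'
= '%bz'


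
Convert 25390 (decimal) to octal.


Divide by 8 repeatedly:
25390 ÷ 8 = 3173 remainder 6
3173 ÷ 8 = 396 remainder 5
396 ÷ 8 = 49 remainder 4
49 ÷ 8 = 6 remainder 1
6 ÷ 8 = 0 remainder 6
Reading remainders bottom-up:
= 0o61456


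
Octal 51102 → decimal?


Positional values:
Position 0: 2 × 8^0 = 2
Position 1: 0 × 8^1 = 0
Position 2: 1 × 8^2 = 64
Position 3: 1 × 8^3 = 512
Position 4: 5 × 8^4 = 20480
Sum = 2 + 0 + 64 + 512 + 20480
= 21058


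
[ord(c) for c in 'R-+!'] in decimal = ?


String: 'R-+!'  (4 characters)
Per-character ASCII lookup:
  'R': uppercase starts at 65: 'R' = 65 + 17 = 82
  '-': special character: '-' = 45
  '+': special character: '+' = 43
  '!': special character: '!' = 33
= 82 45 43 33


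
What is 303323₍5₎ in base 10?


Positional values (base 5):
  3 × 5^0 = 3 × 1 = 3
  2 × 5^1 = 2 × 5 = 10
  3 × 5^2 = 3 × 25 = 75
  3 × 5^3 = 3 × 125 = 375
  0 × 5^4 = 0 × 625 = 0
  3 × 5^5 = 3 × 3125 = 9375
Sum = 3 + 10 + 75 + 375 + 0 + 9375
= 9838


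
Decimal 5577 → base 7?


Divide by 7 repeatedly:
5577 ÷ 7 = 796 remainder 5
796 ÷ 7 = 113 remainder 5
113 ÷ 7 = 16 remainder 1
16 ÷ 7 = 2 remainder 2
2 ÷ 7 = 0 remainder 2
Reading remainders bottom-up:
= 22155


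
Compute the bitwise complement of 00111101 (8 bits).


Original: 00111101
Invert all bits:
  bit 0: 0 → 1
  bit 1: 0 → 1
  bit 2: 1 → 0
  bit 3: 1 → 0
  bit 4: 1 → 0
  bit 5: 1 → 0
  bit 6: 0 → 1
  bit 7: 1 → 0
= 11000010


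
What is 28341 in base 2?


Divide by 2 repeatedly:
28341 ÷ 2 = 14170 remainder 1
14170 ÷ 2 = 7085 remainder 0
7085 ÷ 2 = 3542 remainder 1
3542 ÷ 2 = 1771 remainder 0
1771 ÷ 2 = 885 remainder 1
885 ÷ 2 = 442 remainder 1
442 ÷ 2 = 221 remainder 0
221 ÷ 2 = 110 remainder 1
110 ÷ 2 = 55 remainder 0
55 ÷ 2 = 27 remainder 1
27 ÷ 2 = 13 remainder 1
13 ÷ 2 = 6 remainder 1
6 ÷ 2 = 3 remainder 0
3 ÷ 2 = 1 remainder 1
1 ÷ 2 = 0 remainder 1
Reading remainders bottom-up:
= 110111010110101


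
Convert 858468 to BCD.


Each digit → 4-bit binary:
  8 → 1000
  5 → 0101
  8 → 1000
  4 → 0100
  6 → 0110
  8 → 1000
= 1000 0101 1000 0100 0110 1000


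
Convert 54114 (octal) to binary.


Each octal digit → 3 binary bits:
  5 = 101
  4 = 100
  1 = 001
  1 = 001
  4 = 100
Concatenate: 101 100 001 001 100
= 101100001001100


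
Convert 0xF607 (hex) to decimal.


Positional values:
Position 0: 7 × 16^0 = 7 × 1 = 7
Position 1: 0 × 16^1 = 0 × 16 = 0
Position 2: 6 × 16^2 = 6 × 256 = 1536
Position 3: F × 16^3 = 15 × 4096 = 61440
Sum = 7 + 0 + 1536 + 61440
= 62983


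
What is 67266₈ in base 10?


Positional values:
Position 0: 6 × 8^0 = 6
Position 1: 6 × 8^1 = 48
Position 2: 2 × 8^2 = 128
Position 3: 7 × 8^3 = 3584
Position 4: 6 × 8^4 = 24576
Sum = 6 + 48 + 128 + 3584 + 24576
= 28342


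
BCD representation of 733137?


Each digit → 4-bit binary:
  7 → 0111
  3 → 0011
  3 → 0011
  1 → 0001
  3 → 0011
  7 → 0111
= 0111 0011 0011 0001 0011 0111


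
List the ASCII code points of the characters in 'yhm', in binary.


String: 'yhm'  (3 characters)
Per-character ASCII lookup:
  'y': lowercase starts at 97: 'y' = 97 + 24 = 121 → 1111001
  'h': lowercase starts at 97: 'h' = 97 + 7 = 104 → 1101000
  'm': lowercase starts at 97: 'm' = 97 + 12 = 109 → 1101101
= 1111001 1101000 1101101


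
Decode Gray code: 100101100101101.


Gray code: 100101100101101
MSB stays the same: 1
Each subsequent bit = prev_binary XOR current_gray:
  B[1] = 1 XOR 0 = 1
  B[2] = 1 XOR 0 = 1
  B[3] = 1 XOR 1 = 0
  B[4] = 0 XOR 0 = 0
  B[5] = 0 XOR 1 = 1
  B[6] = 1 XOR 1 = 0
  B[7] = 0 XOR 0 = 0
  B[8] = 0 XOR 0 = 0
  B[9] = 0 XOR 1 = 1
  B[10] = 1 XOR 0 = 1
  B[11] = 1 XOR 1 = 0
  B[12] = 0 XOR 1 = 1
  B[13] = 1 XOR 0 = 1
  B[14] = 1 XOR 1 = 0
= 111001000110110 (29238 decimal)


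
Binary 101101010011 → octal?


Group into 3-bit groups: 101101010011
  101 = 5
  101 = 5
  010 = 2
  011 = 3
= 0o5523


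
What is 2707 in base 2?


Divide by 2 repeatedly:
2707 ÷ 2 = 1353 remainder 1
1353 ÷ 2 = 676 remainder 1
676 ÷ 2 = 338 remainder 0
338 ÷ 2 = 169 remainder 0
169 ÷ 2 = 84 remainder 1
84 ÷ 2 = 42 remainder 0
42 ÷ 2 = 21 remainder 0
21 ÷ 2 = 10 remainder 1
10 ÷ 2 = 5 remainder 0
5 ÷ 2 = 2 remainder 1
2 ÷ 2 = 1 remainder 0
1 ÷ 2 = 0 remainder 1
Reading remainders bottom-up:
= 101010010011


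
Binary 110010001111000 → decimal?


Positional values:
Bit 3: 1 × 2^3 = 8
Bit 4: 1 × 2^4 = 16
Bit 5: 1 × 2^5 = 32
Bit 6: 1 × 2^6 = 64
Bit 10: 1 × 2^10 = 1024
Bit 13: 1 × 2^13 = 8192
Bit 14: 1 × 2^14 = 16384
Sum = 8 + 16 + 32 + 64 + 1024 + 8192 + 16384
= 25720


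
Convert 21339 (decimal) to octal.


Divide by 8 repeatedly:
21339 ÷ 8 = 2667 remainder 3
2667 ÷ 8 = 333 remainder 3
333 ÷ 8 = 41 remainder 5
41 ÷ 8 = 5 remainder 1
5 ÷ 8 = 0 remainder 5
Reading remainders bottom-up:
= 0o51533


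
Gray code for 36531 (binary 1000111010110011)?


Binary: 1000111010110011
Gray code: G = B XOR (B >> 1)
B >> 1 = 0100011101011001
1000111010110011 XOR 0100011101011001:
  1 XOR 0 = 1
  0 XOR 1 = 1
  0 XOR 0 = 0
  0 XOR 0 = 0
  1 XOR 0 = 1
  1 XOR 1 = 0
  1 XOR 1 = 0
  0 XOR 1 = 1
  1 XOR 0 = 1
  0 XOR 1 = 1
  1 XOR 0 = 1
  1 XOR 1 = 0
  0 XOR 1 = 1
  0 XOR 0 = 0
  1 XOR 0 = 1
  1 XOR 1 = 0
= 1100100111101010


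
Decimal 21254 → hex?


Divide by 16 repeatedly:
21254 ÷ 16 = 1328 remainder 6 (6)
1328 ÷ 16 = 83 remainder 0 (0)
83 ÷ 16 = 5 remainder 3 (3)
5 ÷ 16 = 0 remainder 5 (5)
Reading remainders bottom-up:
= 0x5306


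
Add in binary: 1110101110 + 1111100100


Align and add column by column (LSB to MSB, carry propagating):
  01110101110
+ 01111100100
  -----------
  col 0: 0 + 0 + 0 (carry in) = 0 → bit 0, carry out 0
  col 1: 1 + 0 + 0 (carry in) = 1 → bit 1, carry out 0
  col 2: 1 + 1 + 0 (carry in) = 2 → bit 0, carry out 1
  col 3: 1 + 0 + 1 (carry in) = 2 → bit 0, carry out 1
  col 4: 0 + 0 + 1 (carry in) = 1 → bit 1, carry out 0
  col 5: 1 + 1 + 0 (carry in) = 2 → bit 0, carry out 1
  col 6: 0 + 1 + 1 (carry in) = 2 → bit 0, carry out 1
  col 7: 1 + 1 + 1 (carry in) = 3 → bit 1, carry out 1
  col 8: 1 + 1 + 1 (carry in) = 3 → bit 1, carry out 1
  col 9: 1 + 1 + 1 (carry in) = 3 → bit 1, carry out 1
  col 10: 0 + 0 + 1 (carry in) = 1 → bit 1, carry out 0
Reading bits MSB→LSB: 11110010010
Strip leading zeros: 11110010010
= 11110010010


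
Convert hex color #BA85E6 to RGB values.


Hex: #BA85E6
R = BA₁₆ = 186
G = 85₁₆ = 133
B = E6₁₆ = 230
= RGB(186, 133, 230)


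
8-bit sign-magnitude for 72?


Sign bit: 0 (positive)
Magnitude: 72 = 1001000
= 01001000


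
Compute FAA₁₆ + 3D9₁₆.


Align and add column by column (LSB to MSB, each column mod 16 with carry):
  0FAA
+ 03D9
  ----
  col 0: A(10) + 9(9) + 0 (carry in) = 19 → 3(3), carry out 1
  col 1: A(10) + D(13) + 1 (carry in) = 24 → 8(8), carry out 1
  col 2: F(15) + 3(3) + 1 (carry in) = 19 → 3(3), carry out 1
  col 3: 0(0) + 0(0) + 1 (carry in) = 1 → 1(1), carry out 0
Reading digits MSB→LSB: 1383
Strip leading zeros: 1383
= 0x1383


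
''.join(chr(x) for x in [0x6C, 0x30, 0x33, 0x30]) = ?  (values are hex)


Codes (hex): 0x6C 0x30 0x33 0x30
Per-code ASCII lookup:
  0x6C = 108  (range 97-122: lowercase, 108 - 97 = 11) → 'l'
  0x30 = 48  (range 48-57: digits, 48 - 48 = 0) → '0'
  0x33 = 51  (range 48-57: digits, 51 - 48 = 3) → '3'
  0x30 = 48  (range 48-57: digits, 48 - 48 = 0) → '0'
= 'l030'


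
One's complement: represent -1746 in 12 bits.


Original: 011011010010
Invert all bits:
  bit 0: 0 → 1
  bit 1: 1 → 0
  bit 2: 1 → 0
  bit 3: 0 → 1
  bit 4: 1 → 0
  bit 5: 1 → 0
  bit 6: 0 → 1
  bit 7: 1 → 0
  bit 8: 0 → 1
  bit 9: 0 → 1
  bit 10: 1 → 0
  bit 11: 0 → 1
= 100100101101


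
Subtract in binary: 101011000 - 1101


Align and subtract column by column (LSB to MSB, borrowing when needed):
  101011000
- 000001101
  ---------
  col 0: (0 - 0 borrow-in) - 1 → borrow from next column: (0+2) - 1 = 1, borrow out 1
  col 1: (0 - 1 borrow-in) - 0 → borrow from next column: (-1+2) - 0 = 1, borrow out 1
  col 2: (0 - 1 borrow-in) - 1 → borrow from next column: (-1+2) - 1 = 0, borrow out 1
  col 3: (1 - 1 borrow-in) - 1 → borrow from next column: (0+2) - 1 = 1, borrow out 1
  col 4: (1 - 1 borrow-in) - 0 → 0 - 0 = 0, borrow out 0
  col 5: (0 - 0 borrow-in) - 0 → 0 - 0 = 0, borrow out 0
  col 6: (1 - 0 borrow-in) - 0 → 1 - 0 = 1, borrow out 0
  col 7: (0 - 0 borrow-in) - 0 → 0 - 0 = 0, borrow out 0
  col 8: (1 - 0 borrow-in) - 0 → 1 - 0 = 1, borrow out 0
Reading bits MSB→LSB: 101001011
Strip leading zeros: 101001011
= 101001011


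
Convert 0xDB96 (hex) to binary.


Each hex digit → 4 binary bits:
  D = 1101
  B = 1011
  9 = 1001
  6 = 0110
Concatenate: 1101 1011 1001 0110
= 1101101110010110


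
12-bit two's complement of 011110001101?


Original: 011110001101
Step 1 - Invert all bits: 100001110010
Step 2 - Add 1: 100001110010 + 1
= 100001110011 (represents -1933)


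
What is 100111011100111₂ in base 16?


Group into 4-bit nibbles: 0100111011100111
  0100 = 4
  1110 = E
  1110 = E
  0111 = 7
= 0x4EE7


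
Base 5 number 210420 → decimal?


Positional values (base 5):
  0 × 5^0 = 0 × 1 = 0
  2 × 5^1 = 2 × 5 = 10
  4 × 5^2 = 4 × 25 = 100
  0 × 5^3 = 0 × 125 = 0
  1 × 5^4 = 1 × 625 = 625
  2 × 5^5 = 2 × 3125 = 6250
Sum = 0 + 10 + 100 + 0 + 625 + 6250
= 6985


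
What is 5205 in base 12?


Divide by 12 repeatedly:
5205 ÷ 12 = 433 remainder 9
433 ÷ 12 = 36 remainder 1
36 ÷ 12 = 3 remainder 0
3 ÷ 12 = 0 remainder 3
Reading remainders bottom-up:
= 3019


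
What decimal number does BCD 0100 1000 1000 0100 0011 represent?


Each 4-bit group → digit:
  0100 → 4
  1000 → 8
  1000 → 8
  0100 → 4
  0011 → 3
= 48843


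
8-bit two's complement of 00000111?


Original: 00000111
Step 1 - Invert all bits: 11111000
Step 2 - Add 1: 11111000 + 1
= 11111001 (represents -7)


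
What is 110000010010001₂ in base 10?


Positional values:
Bit 0: 1 × 2^0 = 1
Bit 4: 1 × 2^4 = 16
Bit 7: 1 × 2^7 = 128
Bit 13: 1 × 2^13 = 8192
Bit 14: 1 × 2^14 = 16384
Sum = 1 + 16 + 128 + 8192 + 16384
= 24721


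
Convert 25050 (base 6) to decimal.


Positional values (base 6):
  0 × 6^0 = 0 × 1 = 0
  5 × 6^1 = 5 × 6 = 30
  0 × 6^2 = 0 × 36 = 0
  5 × 6^3 = 5 × 216 = 1080
  2 × 6^4 = 2 × 1296 = 2592
Sum = 0 + 30 + 0 + 1080 + 2592
= 3702


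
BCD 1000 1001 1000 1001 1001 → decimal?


Each 4-bit group → digit:
  1000 → 8
  1001 → 9
  1000 → 8
  1001 → 9
  1001 → 9
= 89899


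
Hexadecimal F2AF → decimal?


Positional values:
Position 0: F × 16^0 = 15 × 1 = 15
Position 1: A × 16^1 = 10 × 16 = 160
Position 2: 2 × 16^2 = 2 × 256 = 512
Position 3: F × 16^3 = 15 × 4096 = 61440
Sum = 15 + 160 + 512 + 61440
= 62127


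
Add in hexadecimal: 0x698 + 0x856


Align and add column by column (LSB to MSB, each column mod 16 with carry):
  0698
+ 0856
  ----
  col 0: 8(8) + 6(6) + 0 (carry in) = 14 → E(14), carry out 0
  col 1: 9(9) + 5(5) + 0 (carry in) = 14 → E(14), carry out 0
  col 2: 6(6) + 8(8) + 0 (carry in) = 14 → E(14), carry out 0
  col 3: 0(0) + 0(0) + 0 (carry in) = 0 → 0(0), carry out 0
Reading digits MSB→LSB: 0EEE
Strip leading zeros: EEE
= 0xEEE


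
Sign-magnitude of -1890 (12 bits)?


Sign bit: 1 (negative)
Magnitude: 1890 = 11101100010
= 111101100010


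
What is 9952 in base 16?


Divide by 16 repeatedly:
9952 ÷ 16 = 622 remainder 0 (0)
622 ÷ 16 = 38 remainder 14 (E)
38 ÷ 16 = 2 remainder 6 (6)
2 ÷ 16 = 0 remainder 2 (2)
Reading remainders bottom-up:
= 0x26E0


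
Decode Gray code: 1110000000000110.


Gray code: 1110000000000110
MSB stays the same: 1
Each subsequent bit = prev_binary XOR current_gray:
  B[1] = 1 XOR 1 = 0
  B[2] = 0 XOR 1 = 1
  B[3] = 1 XOR 0 = 1
  B[4] = 1 XOR 0 = 1
  B[5] = 1 XOR 0 = 1
  B[6] = 1 XOR 0 = 1
  B[7] = 1 XOR 0 = 1
  B[8] = 1 XOR 0 = 1
  B[9] = 1 XOR 0 = 1
  B[10] = 1 XOR 0 = 1
  B[11] = 1 XOR 0 = 1
  B[12] = 1 XOR 0 = 1
  B[13] = 1 XOR 1 = 0
  B[14] = 0 XOR 1 = 1
  B[15] = 1 XOR 0 = 1
= 1011111111111011 (49147 decimal)


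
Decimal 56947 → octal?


Divide by 8 repeatedly:
56947 ÷ 8 = 7118 remainder 3
7118 ÷ 8 = 889 remainder 6
889 ÷ 8 = 111 remainder 1
111 ÷ 8 = 13 remainder 7
13 ÷ 8 = 1 remainder 5
1 ÷ 8 = 0 remainder 1
Reading remainders bottom-up:
= 0o157163


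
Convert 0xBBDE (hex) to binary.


Each hex digit → 4 binary bits:
  B = 1011
  B = 1011
  D = 1101
  E = 1110
Concatenate: 1011 1011 1101 1110
= 1011101111011110


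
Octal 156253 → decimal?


Positional values:
Position 0: 3 × 8^0 = 3
Position 1: 5 × 8^1 = 40
Position 2: 2 × 8^2 = 128
Position 3: 6 × 8^3 = 3072
Position 4: 5 × 8^4 = 20480
Position 5: 1 × 8^5 = 32768
Sum = 3 + 40 + 128 + 3072 + 20480 + 32768
= 56491


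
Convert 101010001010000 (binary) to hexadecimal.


Group into 4-bit nibbles: 0101010001010000
  0101 = 5
  0100 = 4
  0101 = 5
  0000 = 0
= 0x5450


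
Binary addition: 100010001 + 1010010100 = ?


Align and add column by column (LSB to MSB, carry propagating):
  00100010001
+ 01010010100
  -----------
  col 0: 1 + 0 + 0 (carry in) = 1 → bit 1, carry out 0
  col 1: 0 + 0 + 0 (carry in) = 0 → bit 0, carry out 0
  col 2: 0 + 1 + 0 (carry in) = 1 → bit 1, carry out 0
  col 3: 0 + 0 + 0 (carry in) = 0 → bit 0, carry out 0
  col 4: 1 + 1 + 0 (carry in) = 2 → bit 0, carry out 1
  col 5: 0 + 0 + 1 (carry in) = 1 → bit 1, carry out 0
  col 6: 0 + 0 + 0 (carry in) = 0 → bit 0, carry out 0
  col 7: 0 + 1 + 0 (carry in) = 1 → bit 1, carry out 0
  col 8: 1 + 0 + 0 (carry in) = 1 → bit 1, carry out 0
  col 9: 0 + 1 + 0 (carry in) = 1 → bit 1, carry out 0
  col 10: 0 + 0 + 0 (carry in) = 0 → bit 0, carry out 0
Reading bits MSB→LSB: 01110100101
Strip leading zeros: 1110100101
= 1110100101


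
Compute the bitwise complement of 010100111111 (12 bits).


Original: 010100111111
Invert all bits:
  bit 0: 0 → 1
  bit 1: 1 → 0
  bit 2: 0 → 1
  bit 3: 1 → 0
  bit 4: 0 → 1
  bit 5: 0 → 1
  bit 6: 1 → 0
  bit 7: 1 → 0
  bit 8: 1 → 0
  bit 9: 1 → 0
  bit 10: 1 → 0
  bit 11: 1 → 0
= 101011000000


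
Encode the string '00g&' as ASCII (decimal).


String: '00g&'  (4 characters)
Per-character ASCII lookup:
  '0': digits start at 48: '0' = 48 + 0 = 48
  '0': digits start at 48: '0' = 48 + 0 = 48
  'g': lowercase starts at 97: 'g' = 97 + 6 = 103
  '&': special character: '&' = 38
= 48 48 103 38


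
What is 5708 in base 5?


Divide by 5 repeatedly:
5708 ÷ 5 = 1141 remainder 3
1141 ÷ 5 = 228 remainder 1
228 ÷ 5 = 45 remainder 3
45 ÷ 5 = 9 remainder 0
9 ÷ 5 = 1 remainder 4
1 ÷ 5 = 0 remainder 1
Reading remainders bottom-up:
= 140313


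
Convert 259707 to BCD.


Each digit → 4-bit binary:
  2 → 0010
  5 → 0101
  9 → 1001
  7 → 0111
  0 → 0000
  7 → 0111
= 0010 0101 1001 0111 0000 0111


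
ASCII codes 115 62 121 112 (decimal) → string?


Codes (decimal): 115 62 121 112
Per-code ASCII lookup:
  115  (range 97-122: lowercase, 115 - 97 = 18) → 's'
  62  (special character) → '>'
  121  (range 97-122: lowercase, 121 - 97 = 24) → 'y'
  112  (range 97-122: lowercase, 112 - 97 = 15) → 'p'
= 's>yp'


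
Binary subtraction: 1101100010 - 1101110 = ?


Align and subtract column by column (LSB to MSB, borrowing when needed):
  1101100010
- 0001101110
  ----------
  col 0: (0 - 0 borrow-in) - 0 → 0 - 0 = 0, borrow out 0
  col 1: (1 - 0 borrow-in) - 1 → 1 - 1 = 0, borrow out 0
  col 2: (0 - 0 borrow-in) - 1 → borrow from next column: (0+2) - 1 = 1, borrow out 1
  col 3: (0 - 1 borrow-in) - 1 → borrow from next column: (-1+2) - 1 = 0, borrow out 1
  col 4: (0 - 1 borrow-in) - 0 → borrow from next column: (-1+2) - 0 = 1, borrow out 1
  col 5: (1 - 1 borrow-in) - 1 → borrow from next column: (0+2) - 1 = 1, borrow out 1
  col 6: (1 - 1 borrow-in) - 1 → borrow from next column: (0+2) - 1 = 1, borrow out 1
  col 7: (0 - 1 borrow-in) - 0 → borrow from next column: (-1+2) - 0 = 1, borrow out 1
  col 8: (1 - 1 borrow-in) - 0 → 0 - 0 = 0, borrow out 0
  col 9: (1 - 0 borrow-in) - 0 → 1 - 0 = 1, borrow out 0
Reading bits MSB→LSB: 1011110100
Strip leading zeros: 1011110100
= 1011110100


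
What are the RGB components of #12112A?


Hex: #12112A
R = 12₁₆ = 18
G = 11₁₆ = 17
B = 2A₁₆ = 42
= RGB(18, 17, 42)


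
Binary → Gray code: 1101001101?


Binary: 1101001101
Gray code: G = B XOR (B >> 1)
B >> 1 = 0110100110
1101001101 XOR 0110100110:
  1 XOR 0 = 1
  1 XOR 1 = 0
  0 XOR 1 = 1
  1 XOR 0 = 1
  0 XOR 1 = 1
  0 XOR 0 = 0
  1 XOR 0 = 1
  1 XOR 1 = 0
  0 XOR 1 = 1
  1 XOR 0 = 1
= 1011101011


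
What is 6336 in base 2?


Divide by 2 repeatedly:
6336 ÷ 2 = 3168 remainder 0
3168 ÷ 2 = 1584 remainder 0
1584 ÷ 2 = 792 remainder 0
792 ÷ 2 = 396 remainder 0
396 ÷ 2 = 198 remainder 0
198 ÷ 2 = 99 remainder 0
99 ÷ 2 = 49 remainder 1
49 ÷ 2 = 24 remainder 1
24 ÷ 2 = 12 remainder 0
12 ÷ 2 = 6 remainder 0
6 ÷ 2 = 3 remainder 0
3 ÷ 2 = 1 remainder 1
1 ÷ 2 = 0 remainder 1
Reading remainders bottom-up:
= 1100011000000


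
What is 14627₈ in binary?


Each octal digit → 3 binary bits:
  1 = 001
  4 = 100
  6 = 110
  2 = 010
  7 = 111
Concatenate: 001 100 110 010 111
= 001100110010111


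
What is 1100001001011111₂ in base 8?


Group into 3-bit groups: 001100001001011111
  001 = 1
  100 = 4
  001 = 1
  001 = 1
  011 = 3
  111 = 7
= 0o141137


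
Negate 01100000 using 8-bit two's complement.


Original: 01100000
Step 1 - Invert all bits: 10011111
Step 2 - Add 1: 10011111 + 1
= 10100000 (represents -96)


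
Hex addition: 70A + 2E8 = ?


Align and add column by column (LSB to MSB, each column mod 16 with carry):
  070A
+ 02E8
  ----
  col 0: A(10) + 8(8) + 0 (carry in) = 18 → 2(2), carry out 1
  col 1: 0(0) + E(14) + 1 (carry in) = 15 → F(15), carry out 0
  col 2: 7(7) + 2(2) + 0 (carry in) = 9 → 9(9), carry out 0
  col 3: 0(0) + 0(0) + 0 (carry in) = 0 → 0(0), carry out 0
Reading digits MSB→LSB: 09F2
Strip leading zeros: 9F2
= 0x9F2


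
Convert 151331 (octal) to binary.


Each octal digit → 3 binary bits:
  1 = 001
  5 = 101
  1 = 001
  3 = 011
  3 = 011
  1 = 001
Concatenate: 001 101 001 011 011 001
= 001101001011011001


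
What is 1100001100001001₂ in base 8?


Group into 3-bit groups: 001100001100001001
  001 = 1
  100 = 4
  001 = 1
  100 = 4
  001 = 1
  001 = 1
= 0o141411


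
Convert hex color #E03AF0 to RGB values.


Hex: #E03AF0
R = E0₁₆ = 224
G = 3A₁₆ = 58
B = F0₁₆ = 240
= RGB(224, 58, 240)


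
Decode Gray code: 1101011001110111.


Gray code: 1101011001110111
MSB stays the same: 1
Each subsequent bit = prev_binary XOR current_gray:
  B[1] = 1 XOR 1 = 0
  B[2] = 0 XOR 0 = 0
  B[3] = 0 XOR 1 = 1
  B[4] = 1 XOR 0 = 1
  B[5] = 1 XOR 1 = 0
  B[6] = 0 XOR 1 = 1
  B[7] = 1 XOR 0 = 1
  B[8] = 1 XOR 0 = 1
  B[9] = 1 XOR 1 = 0
  B[10] = 0 XOR 1 = 1
  B[11] = 1 XOR 1 = 0
  B[12] = 0 XOR 0 = 0
  B[13] = 0 XOR 1 = 1
  B[14] = 1 XOR 1 = 0
  B[15] = 0 XOR 1 = 1
= 1001101110100101 (39845 decimal)


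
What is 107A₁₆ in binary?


Each hex digit → 4 binary bits:
  1 = 0001
  0 = 0000
  7 = 0111
  A = 1010
Concatenate: 0001 0000 0111 1010
= 0001000001111010


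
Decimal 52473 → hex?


Divide by 16 repeatedly:
52473 ÷ 16 = 3279 remainder 9 (9)
3279 ÷ 16 = 204 remainder 15 (F)
204 ÷ 16 = 12 remainder 12 (C)
12 ÷ 16 = 0 remainder 12 (C)
Reading remainders bottom-up:
= 0xCCF9


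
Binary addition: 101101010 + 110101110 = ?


Align and add column by column (LSB to MSB, carry propagating):
  0101101010
+ 0110101110
  ----------
  col 0: 0 + 0 + 0 (carry in) = 0 → bit 0, carry out 0
  col 1: 1 + 1 + 0 (carry in) = 2 → bit 0, carry out 1
  col 2: 0 + 1 + 1 (carry in) = 2 → bit 0, carry out 1
  col 3: 1 + 1 + 1 (carry in) = 3 → bit 1, carry out 1
  col 4: 0 + 0 + 1 (carry in) = 1 → bit 1, carry out 0
  col 5: 1 + 1 + 0 (carry in) = 2 → bit 0, carry out 1
  col 6: 1 + 0 + 1 (carry in) = 2 → bit 0, carry out 1
  col 7: 0 + 1 + 1 (carry in) = 2 → bit 0, carry out 1
  col 8: 1 + 1 + 1 (carry in) = 3 → bit 1, carry out 1
  col 9: 0 + 0 + 1 (carry in) = 1 → bit 1, carry out 0
Reading bits MSB→LSB: 1100011000
Strip leading zeros: 1100011000
= 1100011000


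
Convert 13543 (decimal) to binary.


Divide by 2 repeatedly:
13543 ÷ 2 = 6771 remainder 1
6771 ÷ 2 = 3385 remainder 1
3385 ÷ 2 = 1692 remainder 1
1692 ÷ 2 = 846 remainder 0
846 ÷ 2 = 423 remainder 0
423 ÷ 2 = 211 remainder 1
211 ÷ 2 = 105 remainder 1
105 ÷ 2 = 52 remainder 1
52 ÷ 2 = 26 remainder 0
26 ÷ 2 = 13 remainder 0
13 ÷ 2 = 6 remainder 1
6 ÷ 2 = 3 remainder 0
3 ÷ 2 = 1 remainder 1
1 ÷ 2 = 0 remainder 1
Reading remainders bottom-up:
= 11010011100111


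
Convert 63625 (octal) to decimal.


Positional values:
Position 0: 5 × 8^0 = 5
Position 1: 2 × 8^1 = 16
Position 2: 6 × 8^2 = 384
Position 3: 3 × 8^3 = 1536
Position 4: 6 × 8^4 = 24576
Sum = 5 + 16 + 384 + 1536 + 24576
= 26517


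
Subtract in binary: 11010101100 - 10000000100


Align and subtract column by column (LSB to MSB, borrowing when needed):
  11010101100
- 10000000100
  -----------
  col 0: (0 - 0 borrow-in) - 0 → 0 - 0 = 0, borrow out 0
  col 1: (0 - 0 borrow-in) - 0 → 0 - 0 = 0, borrow out 0
  col 2: (1 - 0 borrow-in) - 1 → 1 - 1 = 0, borrow out 0
  col 3: (1 - 0 borrow-in) - 0 → 1 - 0 = 1, borrow out 0
  col 4: (0 - 0 borrow-in) - 0 → 0 - 0 = 0, borrow out 0
  col 5: (1 - 0 borrow-in) - 0 → 1 - 0 = 1, borrow out 0
  col 6: (0 - 0 borrow-in) - 0 → 0 - 0 = 0, borrow out 0
  col 7: (1 - 0 borrow-in) - 0 → 1 - 0 = 1, borrow out 0
  col 8: (0 - 0 borrow-in) - 0 → 0 - 0 = 0, borrow out 0
  col 9: (1 - 0 borrow-in) - 0 → 1 - 0 = 1, borrow out 0
  col 10: (1 - 0 borrow-in) - 1 → 1 - 1 = 0, borrow out 0
Reading bits MSB→LSB: 01010101000
Strip leading zeros: 1010101000
= 1010101000


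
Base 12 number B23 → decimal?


Positional values (base 12):
  3 × 12^0 = 3 × 1 = 3
  2 × 12^1 = 2 × 12 = 24
  B × 12^2 = 11 × 144 = 1584
Sum = 3 + 24 + 1584
= 1611


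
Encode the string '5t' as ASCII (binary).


String: '5t'  (2 characters)
Per-character ASCII lookup:
  '5': digits start at 48: '5' = 48 + 5 = 53 → 110101
  't': lowercase starts at 97: 't' = 97 + 19 = 116 → 1110100
= 110101 1110100


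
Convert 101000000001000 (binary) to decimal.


Positional values:
Bit 3: 1 × 2^3 = 8
Bit 12: 1 × 2^12 = 4096
Bit 14: 1 × 2^14 = 16384
Sum = 8 + 4096 + 16384
= 20488


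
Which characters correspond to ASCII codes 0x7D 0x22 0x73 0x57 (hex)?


Codes (hex): 0x7D 0x22 0x73 0x57
Per-code ASCII lookup:
  0x7D = 125  (special character) → '}'
  0x22 = 34  (special character) → '"'
  0x73 = 115  (range 97-122: lowercase, 115 - 97 = 18) → 's'
  0x57 = 87  (range 65-90: uppercase, 87 - 65 = 22) → 'W'
= '}"sW'


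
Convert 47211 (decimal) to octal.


Divide by 8 repeatedly:
47211 ÷ 8 = 5901 remainder 3
5901 ÷ 8 = 737 remainder 5
737 ÷ 8 = 92 remainder 1
92 ÷ 8 = 11 remainder 4
11 ÷ 8 = 1 remainder 3
1 ÷ 8 = 0 remainder 1
Reading remainders bottom-up:
= 0o134153


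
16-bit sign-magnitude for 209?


Sign bit: 0 (positive)
Magnitude: 209 = 000000011010001
= 0000000011010001


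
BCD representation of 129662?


Each digit → 4-bit binary:
  1 → 0001
  2 → 0010
  9 → 1001
  6 → 0110
  6 → 0110
  2 → 0010
= 0001 0010 1001 0110 0110 0010


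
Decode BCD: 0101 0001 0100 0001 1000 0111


Each 4-bit group → digit:
  0101 → 5
  0001 → 1
  0100 → 4
  0001 → 1
  1000 → 8
  0111 → 7
= 514187


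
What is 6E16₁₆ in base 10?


Positional values:
Position 0: 6 × 16^0 = 6 × 1 = 6
Position 1: 1 × 16^1 = 1 × 16 = 16
Position 2: E × 16^2 = 14 × 256 = 3584
Position 3: 6 × 16^3 = 6 × 4096 = 24576
Sum = 6 + 16 + 3584 + 24576
= 28182


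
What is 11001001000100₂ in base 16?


Group into 4-bit nibbles: 0011001001000100
  0011 = 3
  0010 = 2
  0100 = 4
  0100 = 4
= 0x3244


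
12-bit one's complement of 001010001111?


Original: 001010001111
Invert all bits:
  bit 0: 0 → 1
  bit 1: 0 → 1
  bit 2: 1 → 0
  bit 3: 0 → 1
  bit 4: 1 → 0
  bit 5: 0 → 1
  bit 6: 0 → 1
  bit 7: 0 → 1
  bit 8: 1 → 0
  bit 9: 1 → 0
  bit 10: 1 → 0
  bit 11: 1 → 0
= 110101110000


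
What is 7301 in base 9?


Divide by 9 repeatedly:
7301 ÷ 9 = 811 remainder 2
811 ÷ 9 = 90 remainder 1
90 ÷ 9 = 10 remainder 0
10 ÷ 9 = 1 remainder 1
1 ÷ 9 = 0 remainder 1
Reading remainders bottom-up:
= 11012


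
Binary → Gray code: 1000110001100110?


Binary: 1000110001100110
Gray code: G = B XOR (B >> 1)
B >> 1 = 0100011000110011
1000110001100110 XOR 0100011000110011:
  1 XOR 0 = 1
  0 XOR 1 = 1
  0 XOR 0 = 0
  0 XOR 0 = 0
  1 XOR 0 = 1
  1 XOR 1 = 0
  0 XOR 1 = 1
  0 XOR 0 = 0
  0 XOR 0 = 0
  1 XOR 0 = 1
  1 XOR 1 = 0
  0 XOR 1 = 1
  0 XOR 0 = 0
  1 XOR 0 = 1
  1 XOR 1 = 0
  0 XOR 1 = 1
= 1100101001010101


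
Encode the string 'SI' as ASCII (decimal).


String: 'SI'  (2 characters)
Per-character ASCII lookup:
  'S': uppercase starts at 65: 'S' = 65 + 18 = 83
  'I': uppercase starts at 65: 'I' = 65 + 8 = 73
= 83 73


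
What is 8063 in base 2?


Divide by 2 repeatedly:
8063 ÷ 2 = 4031 remainder 1
4031 ÷ 2 = 2015 remainder 1
2015 ÷ 2 = 1007 remainder 1
1007 ÷ 2 = 503 remainder 1
503 ÷ 2 = 251 remainder 1
251 ÷ 2 = 125 remainder 1
125 ÷ 2 = 62 remainder 1
62 ÷ 2 = 31 remainder 0
31 ÷ 2 = 15 remainder 1
15 ÷ 2 = 7 remainder 1
7 ÷ 2 = 3 remainder 1
3 ÷ 2 = 1 remainder 1
1 ÷ 2 = 0 remainder 1
Reading remainders bottom-up:
= 1111101111111


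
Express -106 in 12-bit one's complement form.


Original: 000001101010
Invert all bits:
  bit 0: 0 → 1
  bit 1: 0 → 1
  bit 2: 0 → 1
  bit 3: 0 → 1
  bit 4: 0 → 1
  bit 5: 1 → 0
  bit 6: 1 → 0
  bit 7: 0 → 1
  bit 8: 1 → 0
  bit 9: 0 → 1
  bit 10: 1 → 0
  bit 11: 0 → 1
= 111110010101


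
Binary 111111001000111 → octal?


Group into 3-bit groups: 111111001000111
  111 = 7
  111 = 7
  001 = 1
  000 = 0
  111 = 7
= 0o77107


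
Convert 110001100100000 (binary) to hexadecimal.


Group into 4-bit nibbles: 0110001100100000
  0110 = 6
  0011 = 3
  0010 = 2
  0000 = 0
= 0x6320


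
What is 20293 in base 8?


Divide by 8 repeatedly:
20293 ÷ 8 = 2536 remainder 5
2536 ÷ 8 = 317 remainder 0
317 ÷ 8 = 39 remainder 5
39 ÷ 8 = 4 remainder 7
4 ÷ 8 = 0 remainder 4
Reading remainders bottom-up:
= 0o47505


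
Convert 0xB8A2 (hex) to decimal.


Positional values:
Position 0: 2 × 16^0 = 2 × 1 = 2
Position 1: A × 16^1 = 10 × 16 = 160
Position 2: 8 × 16^2 = 8 × 256 = 2048
Position 3: B × 16^3 = 11 × 4096 = 45056
Sum = 2 + 160 + 2048 + 45056
= 47266


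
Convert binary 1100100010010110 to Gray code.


Binary: 1100100010010110
Gray code: G = B XOR (B >> 1)
B >> 1 = 0110010001001011
1100100010010110 XOR 0110010001001011:
  1 XOR 0 = 1
  1 XOR 1 = 0
  0 XOR 1 = 1
  0 XOR 0 = 0
  1 XOR 0 = 1
  0 XOR 1 = 1
  0 XOR 0 = 0
  0 XOR 0 = 0
  1 XOR 0 = 1
  0 XOR 1 = 1
  0 XOR 0 = 0
  1 XOR 0 = 1
  0 XOR 1 = 1
  1 XOR 0 = 1
  1 XOR 1 = 0
  0 XOR 1 = 1
= 1010110011011101


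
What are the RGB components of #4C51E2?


Hex: #4C51E2
R = 4C₁₆ = 76
G = 51₁₆ = 81
B = E2₁₆ = 226
= RGB(76, 81, 226)


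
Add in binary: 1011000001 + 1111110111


Align and add column by column (LSB to MSB, carry propagating):
  01011000001
+ 01111110111
  -----------
  col 0: 1 + 1 + 0 (carry in) = 2 → bit 0, carry out 1
  col 1: 0 + 1 + 1 (carry in) = 2 → bit 0, carry out 1
  col 2: 0 + 1 + 1 (carry in) = 2 → bit 0, carry out 1
  col 3: 0 + 0 + 1 (carry in) = 1 → bit 1, carry out 0
  col 4: 0 + 1 + 0 (carry in) = 1 → bit 1, carry out 0
  col 5: 0 + 1 + 0 (carry in) = 1 → bit 1, carry out 0
  col 6: 1 + 1 + 0 (carry in) = 2 → bit 0, carry out 1
  col 7: 1 + 1 + 1 (carry in) = 3 → bit 1, carry out 1
  col 8: 0 + 1 + 1 (carry in) = 2 → bit 0, carry out 1
  col 9: 1 + 1 + 1 (carry in) = 3 → bit 1, carry out 1
  col 10: 0 + 0 + 1 (carry in) = 1 → bit 1, carry out 0
Reading bits MSB→LSB: 11010111000
Strip leading zeros: 11010111000
= 11010111000


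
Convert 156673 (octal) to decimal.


Positional values:
Position 0: 3 × 8^0 = 3
Position 1: 7 × 8^1 = 56
Position 2: 6 × 8^2 = 384
Position 3: 6 × 8^3 = 3072
Position 4: 5 × 8^4 = 20480
Position 5: 1 × 8^5 = 32768
Sum = 3 + 56 + 384 + 3072 + 20480 + 32768
= 56763


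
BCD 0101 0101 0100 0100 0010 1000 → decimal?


Each 4-bit group → digit:
  0101 → 5
  0101 → 5
  0100 → 4
  0100 → 4
  0010 → 2
  1000 → 8
= 554428


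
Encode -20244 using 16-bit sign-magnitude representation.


Sign bit: 1 (negative)
Magnitude: 20244 = 100111100010100
= 1100111100010100


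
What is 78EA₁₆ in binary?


Each hex digit → 4 binary bits:
  7 = 0111
  8 = 1000
  E = 1110
  A = 1010
Concatenate: 0111 1000 1110 1010
= 0111100011101010


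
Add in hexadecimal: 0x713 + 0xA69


Align and add column by column (LSB to MSB, each column mod 16 with carry):
  0713
+ 0A69
  ----
  col 0: 3(3) + 9(9) + 0 (carry in) = 12 → C(12), carry out 0
  col 1: 1(1) + 6(6) + 0 (carry in) = 7 → 7(7), carry out 0
  col 2: 7(7) + A(10) + 0 (carry in) = 17 → 1(1), carry out 1
  col 3: 0(0) + 0(0) + 1 (carry in) = 1 → 1(1), carry out 0
Reading digits MSB→LSB: 117C
Strip leading zeros: 117C
= 0x117C


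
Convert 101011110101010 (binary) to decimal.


Positional values:
Bit 1: 1 × 2^1 = 2
Bit 3: 1 × 2^3 = 8
Bit 5: 1 × 2^5 = 32
Bit 7: 1 × 2^7 = 128
Bit 8: 1 × 2^8 = 256
Bit 9: 1 × 2^9 = 512
Bit 10: 1 × 2^10 = 1024
Bit 12: 1 × 2^12 = 4096
Bit 14: 1 × 2^14 = 16384
Sum = 2 + 8 + 32 + 128 + 256 + 512 + 1024 + 4096 + 16384
= 22442


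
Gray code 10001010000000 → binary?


Gray code: 10001010000000
MSB stays the same: 1
Each subsequent bit = prev_binary XOR current_gray:
  B[1] = 1 XOR 0 = 1
  B[2] = 1 XOR 0 = 1
  B[3] = 1 XOR 0 = 1
  B[4] = 1 XOR 1 = 0
  B[5] = 0 XOR 0 = 0
  B[6] = 0 XOR 1 = 1
  B[7] = 1 XOR 0 = 1
  B[8] = 1 XOR 0 = 1
  B[9] = 1 XOR 0 = 1
  B[10] = 1 XOR 0 = 1
  B[11] = 1 XOR 0 = 1
  B[12] = 1 XOR 0 = 1
  B[13] = 1 XOR 0 = 1
= 11110011111111 (15615 decimal)


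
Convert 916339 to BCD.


Each digit → 4-bit binary:
  9 → 1001
  1 → 0001
  6 → 0110
  3 → 0011
  3 → 0011
  9 → 1001
= 1001 0001 0110 0011 0011 1001


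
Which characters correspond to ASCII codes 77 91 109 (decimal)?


Codes (decimal): 77 91 109
Per-code ASCII lookup:
  77  (range 65-90: uppercase, 77 - 65 = 12) → 'M'
  91  (special character) → '['
  109  (range 97-122: lowercase, 109 - 97 = 12) → 'm'
= 'M[m'


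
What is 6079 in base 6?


Divide by 6 repeatedly:
6079 ÷ 6 = 1013 remainder 1
1013 ÷ 6 = 168 remainder 5
168 ÷ 6 = 28 remainder 0
28 ÷ 6 = 4 remainder 4
4 ÷ 6 = 0 remainder 4
Reading remainders bottom-up:
= 44051


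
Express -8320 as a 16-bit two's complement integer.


Original: 0010000010000000
Step 1 - Invert all bits: 1101111101111111
Step 2 - Add 1: 1101111101111111 + 1
= 1101111110000000 (represents -8320)


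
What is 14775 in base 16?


Divide by 16 repeatedly:
14775 ÷ 16 = 923 remainder 7 (7)
923 ÷ 16 = 57 remainder 11 (B)
57 ÷ 16 = 3 remainder 9 (9)
3 ÷ 16 = 0 remainder 3 (3)
Reading remainders bottom-up:
= 0x39B7


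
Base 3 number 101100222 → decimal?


Positional values (base 3):
  2 × 3^0 = 2 × 1 = 2
  2 × 3^1 = 2 × 3 = 6
  2 × 3^2 = 2 × 9 = 18
  0 × 3^3 = 0 × 27 = 0
  0 × 3^4 = 0 × 81 = 0
  1 × 3^5 = 1 × 243 = 243
  1 × 3^6 = 1 × 729 = 729
  0 × 3^7 = 0 × 2187 = 0
  1 × 3^8 = 1 × 6561 = 6561
Sum = 2 + 6 + 18 + 0 + 0 + 243 + 729 + 0 + 6561
= 7559


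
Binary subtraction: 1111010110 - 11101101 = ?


Align and subtract column by column (LSB to MSB, borrowing when needed):
  1111010110
- 0011101101
  ----------
  col 0: (0 - 0 borrow-in) - 1 → borrow from next column: (0+2) - 1 = 1, borrow out 1
  col 1: (1 - 1 borrow-in) - 0 → 0 - 0 = 0, borrow out 0
  col 2: (1 - 0 borrow-in) - 1 → 1 - 1 = 0, borrow out 0
  col 3: (0 - 0 borrow-in) - 1 → borrow from next column: (0+2) - 1 = 1, borrow out 1
  col 4: (1 - 1 borrow-in) - 0 → 0 - 0 = 0, borrow out 0
  col 5: (0 - 0 borrow-in) - 1 → borrow from next column: (0+2) - 1 = 1, borrow out 1
  col 6: (1 - 1 borrow-in) - 1 → borrow from next column: (0+2) - 1 = 1, borrow out 1
  col 7: (1 - 1 borrow-in) - 1 → borrow from next column: (0+2) - 1 = 1, borrow out 1
  col 8: (1 - 1 borrow-in) - 0 → 0 - 0 = 0, borrow out 0
  col 9: (1 - 0 borrow-in) - 0 → 1 - 0 = 1, borrow out 0
Reading bits MSB→LSB: 1011101001
Strip leading zeros: 1011101001
= 1011101001


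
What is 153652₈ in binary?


Each octal digit → 3 binary bits:
  1 = 001
  5 = 101
  3 = 011
  6 = 110
  5 = 101
  2 = 010
Concatenate: 001 101 011 110 101 010
= 001101011110101010


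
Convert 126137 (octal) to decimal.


Positional values:
Position 0: 7 × 8^0 = 7
Position 1: 3 × 8^1 = 24
Position 2: 1 × 8^2 = 64
Position 3: 6 × 8^3 = 3072
Position 4: 2 × 8^4 = 8192
Position 5: 1 × 8^5 = 32768
Sum = 7 + 24 + 64 + 3072 + 8192 + 32768
= 44127


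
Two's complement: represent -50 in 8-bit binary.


Original: 00110010
Step 1 - Invert all bits: 11001101
Step 2 - Add 1: 11001101 + 1
= 11001110 (represents -50)


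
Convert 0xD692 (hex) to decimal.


Positional values:
Position 0: 2 × 16^0 = 2 × 1 = 2
Position 1: 9 × 16^1 = 9 × 16 = 144
Position 2: 6 × 16^2 = 6 × 256 = 1536
Position 3: D × 16^3 = 13 × 4096 = 53248
Sum = 2 + 144 + 1536 + 53248
= 54930


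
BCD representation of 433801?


Each digit → 4-bit binary:
  4 → 0100
  3 → 0011
  3 → 0011
  8 → 1000
  0 → 0000
  1 → 0001
= 0100 0011 0011 1000 0000 0001


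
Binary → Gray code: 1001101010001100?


Binary: 1001101010001100
Gray code: G = B XOR (B >> 1)
B >> 1 = 0100110101000110
1001101010001100 XOR 0100110101000110:
  1 XOR 0 = 1
  0 XOR 1 = 1
  0 XOR 0 = 0
  1 XOR 0 = 1
  1 XOR 1 = 0
  0 XOR 1 = 1
  1 XOR 0 = 1
  0 XOR 1 = 1
  1 XOR 0 = 1
  0 XOR 1 = 1
  0 XOR 0 = 0
  0 XOR 0 = 0
  1 XOR 0 = 1
  1 XOR 1 = 0
  0 XOR 1 = 1
  0 XOR 0 = 0
= 1101011111001010


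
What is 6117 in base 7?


Divide by 7 repeatedly:
6117 ÷ 7 = 873 remainder 6
873 ÷ 7 = 124 remainder 5
124 ÷ 7 = 17 remainder 5
17 ÷ 7 = 2 remainder 3
2 ÷ 7 = 0 remainder 2
Reading remainders bottom-up:
= 23556


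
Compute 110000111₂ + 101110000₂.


Align and add column by column (LSB to MSB, carry propagating):
  0110000111
+ 0101110000
  ----------
  col 0: 1 + 0 + 0 (carry in) = 1 → bit 1, carry out 0
  col 1: 1 + 0 + 0 (carry in) = 1 → bit 1, carry out 0
  col 2: 1 + 0 + 0 (carry in) = 1 → bit 1, carry out 0
  col 3: 0 + 0 + 0 (carry in) = 0 → bit 0, carry out 0
  col 4: 0 + 1 + 0 (carry in) = 1 → bit 1, carry out 0
  col 5: 0 + 1 + 0 (carry in) = 1 → bit 1, carry out 0
  col 6: 0 + 1 + 0 (carry in) = 1 → bit 1, carry out 0
  col 7: 1 + 0 + 0 (carry in) = 1 → bit 1, carry out 0
  col 8: 1 + 1 + 0 (carry in) = 2 → bit 0, carry out 1
  col 9: 0 + 0 + 1 (carry in) = 1 → bit 1, carry out 0
Reading bits MSB→LSB: 1011110111
Strip leading zeros: 1011110111
= 1011110111


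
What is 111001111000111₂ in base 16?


Group into 4-bit nibbles: 0111001111000111
  0111 = 7
  0011 = 3
  1100 = C
  0111 = 7
= 0x73C7


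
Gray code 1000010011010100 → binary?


Gray code: 1000010011010100
MSB stays the same: 1
Each subsequent bit = prev_binary XOR current_gray:
  B[1] = 1 XOR 0 = 1
  B[2] = 1 XOR 0 = 1
  B[3] = 1 XOR 0 = 1
  B[4] = 1 XOR 0 = 1
  B[5] = 1 XOR 1 = 0
  B[6] = 0 XOR 0 = 0
  B[7] = 0 XOR 0 = 0
  B[8] = 0 XOR 1 = 1
  B[9] = 1 XOR 1 = 0
  B[10] = 0 XOR 0 = 0
  B[11] = 0 XOR 1 = 1
  B[12] = 1 XOR 0 = 1
  B[13] = 1 XOR 1 = 0
  B[14] = 0 XOR 0 = 0
  B[15] = 0 XOR 0 = 0
= 1111100010011000 (63640 decimal)


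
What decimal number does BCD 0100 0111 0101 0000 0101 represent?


Each 4-bit group → digit:
  0100 → 4
  0111 → 7
  0101 → 5
  0000 → 0
  0101 → 5
= 47505


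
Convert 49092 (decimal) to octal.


Divide by 8 repeatedly:
49092 ÷ 8 = 6136 remainder 4
6136 ÷ 8 = 767 remainder 0
767 ÷ 8 = 95 remainder 7
95 ÷ 8 = 11 remainder 7
11 ÷ 8 = 1 remainder 3
1 ÷ 8 = 0 remainder 1
Reading remainders bottom-up:
= 0o137704


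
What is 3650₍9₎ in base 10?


Positional values (base 9):
  0 × 9^0 = 0 × 1 = 0
  5 × 9^1 = 5 × 9 = 45
  6 × 9^2 = 6 × 81 = 486
  3 × 9^3 = 3 × 729 = 2187
Sum = 0 + 45 + 486 + 2187
= 2718


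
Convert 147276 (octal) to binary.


Each octal digit → 3 binary bits:
  1 = 001
  4 = 100
  7 = 111
  2 = 010
  7 = 111
  6 = 110
Concatenate: 001 100 111 010 111 110
= 001100111010111110


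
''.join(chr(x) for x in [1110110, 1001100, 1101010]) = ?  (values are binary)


Codes (binary): 1110110 1001100 1101010
Per-code ASCII lookup:
  1110110 = 118  (range 97-122: lowercase, 118 - 97 = 21) → 'v'
  1001100 = 76  (range 65-90: uppercase, 76 - 65 = 11) → 'L'
  1101010 = 106  (range 97-122: lowercase, 106 - 97 = 9) → 'j'
= 'vLj'


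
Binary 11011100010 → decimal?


Positional values:
Bit 1: 1 × 2^1 = 2
Bit 5: 1 × 2^5 = 32
Bit 6: 1 × 2^6 = 64
Bit 7: 1 × 2^7 = 128
Bit 9: 1 × 2^9 = 512
Bit 10: 1 × 2^10 = 1024
Sum = 2 + 32 + 64 + 128 + 512 + 1024
= 1762


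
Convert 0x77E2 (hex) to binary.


Each hex digit → 4 binary bits:
  7 = 0111
  7 = 0111
  E = 1110
  2 = 0010
Concatenate: 0111 0111 1110 0010
= 0111011111100010


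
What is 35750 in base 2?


Divide by 2 repeatedly:
35750 ÷ 2 = 17875 remainder 0
17875 ÷ 2 = 8937 remainder 1
8937 ÷ 2 = 4468 remainder 1
4468 ÷ 2 = 2234 remainder 0
2234 ÷ 2 = 1117 remainder 0
1117 ÷ 2 = 558 remainder 1
558 ÷ 2 = 279 remainder 0
279 ÷ 2 = 139 remainder 1
139 ÷ 2 = 69 remainder 1
69 ÷ 2 = 34 remainder 1
34 ÷ 2 = 17 remainder 0
17 ÷ 2 = 8 remainder 1
8 ÷ 2 = 4 remainder 0
4 ÷ 2 = 2 remainder 0
2 ÷ 2 = 1 remainder 0
1 ÷ 2 = 0 remainder 1
Reading remainders bottom-up:
= 1000101110100110


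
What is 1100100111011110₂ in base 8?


Group into 3-bit groups: 001100100111011110
  001 = 1
  100 = 4
  100 = 4
  111 = 7
  011 = 3
  110 = 6
= 0o144736


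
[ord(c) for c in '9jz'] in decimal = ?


String: '9jz'  (3 characters)
Per-character ASCII lookup:
  '9': digits start at 48: '9' = 48 + 9 = 57
  'j': lowercase starts at 97: 'j' = 97 + 9 = 106
  'z': lowercase starts at 97: 'z' = 97 + 25 = 122
= 57 106 122
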